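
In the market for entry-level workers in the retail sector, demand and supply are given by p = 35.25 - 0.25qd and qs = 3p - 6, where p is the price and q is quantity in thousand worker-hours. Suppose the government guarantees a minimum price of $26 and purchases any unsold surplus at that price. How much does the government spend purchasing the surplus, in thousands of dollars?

910

Rearranging demand gives qd = 141 - 4p. Equilibrium: 141 - 4p = 3p - 6, so 147 = 7p and p* = 21, q* = 57.
Because the floor (26) lies above the market-clearing price, it is binding.
At p = 26: qd = 141 - 4·26 = 37 and qs = 3·26 - 6 = 72.
Surplus = qs - qd = 35.
Government expenditure = surplus × support price = 35 × 26 = 910.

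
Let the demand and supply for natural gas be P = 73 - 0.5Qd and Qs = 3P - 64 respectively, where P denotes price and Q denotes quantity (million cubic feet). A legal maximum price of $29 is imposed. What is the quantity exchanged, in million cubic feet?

Rearranging demand gives Qd = 146 - 2P. In a free market, 146 - 2P = 3P - 64 gives the equilibrium P* = 42, Q* = 62.
Since 29 < 42, the ceiling is binding.
At P = 29: Qd = 146 - 2·29 = 88 and Qs = 3·29 - 64 = 23.
The quantity actually transacted is the short side, supply: 23.

23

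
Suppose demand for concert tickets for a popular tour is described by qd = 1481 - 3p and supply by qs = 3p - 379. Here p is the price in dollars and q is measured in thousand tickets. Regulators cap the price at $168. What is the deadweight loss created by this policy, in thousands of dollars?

In a free market, 1481 - 3p = 3p - 379 gives the equilibrium p* = 310, q* = 551.
The ceiling of 168 is below the equilibrium price 310, so it binds.
At p = 168: qd = 1481 - 3·168 = 977 and qs = 3·168 - 379 = 125.
Quantity traded falls to 125. At q = 125 the demand price is (1481 - 125)/3 = 452 and the supply price is (379 + 125)/3 = 168.
Deadweight loss = ½ · (452 - 168) · (551 - 125) = ½ · 284 · 426 = 60492.

60492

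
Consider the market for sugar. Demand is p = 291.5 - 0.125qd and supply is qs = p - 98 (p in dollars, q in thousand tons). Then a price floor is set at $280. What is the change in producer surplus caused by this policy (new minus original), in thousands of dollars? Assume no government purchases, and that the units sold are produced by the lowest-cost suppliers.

Rearranging demand gives qd = 2332 - 8p. Without the control the market clears where 2332 - 8p = p - 98, i.e. p* = 270 and q* = 172.
The floor of 280 is above the equilibrium price 270, so it binds.
At p = 280: qd = 2332 - 8·280 = 92 and qs = 280 - 98 = 182.
Producer surplus without the control is ½ · (270 - 98) · 172 = 14792.
With the floor, 92 units are sold at 280. The supply price at q = 92 is 190, so PS = ½ · [(280 - 98) + (280 - 190)] · 92 = 12512.
Change in producer surplus = 12512 - 14792 = -2280.

-2280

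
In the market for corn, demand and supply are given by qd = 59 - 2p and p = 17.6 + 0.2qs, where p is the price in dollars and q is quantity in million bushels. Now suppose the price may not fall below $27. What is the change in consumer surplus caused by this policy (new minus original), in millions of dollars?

Rearranging supply gives qs = 5p - 88. Setting quantity demanded equal to quantity supplied, 59 - 2p = 5p - 88, gives p* = 21 and q* = 17.
Since 27 > 21, the floor is binding.
At p = 27: qd = 59 - 2·27 = 5 and qs = 5·27 - 88 = 47.
Consumer surplus without the control is ½ · (29.5 - 21) · 17 = 72.25.
With the floor, consumers buy 5 units at 27, so CS = ½ · (29.5 - 27) · 5 = 6.25.
Change in consumer surplus = 6.25 - 72.25 = -66.

-66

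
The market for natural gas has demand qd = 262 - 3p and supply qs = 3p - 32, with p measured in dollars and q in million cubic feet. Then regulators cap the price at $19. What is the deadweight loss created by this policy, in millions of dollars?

In a free market, 262 - 3p = 3p - 32 gives the equilibrium p* = 49, q* = 115.
Since 19 < 49, the ceiling is binding.
At p = 19: qd = 262 - 3·19 = 205 and qs = 3·19 - 32 = 25.
Quantity traded falls to 25. At q = 25 the demand price is (262 - 25)/3 = 79 and the supply price is (32 + 25)/3 = 19.
Deadweight loss = ½ · (79 - 19) · (115 - 25) = ½ · 60 · 90 = 2700.

2700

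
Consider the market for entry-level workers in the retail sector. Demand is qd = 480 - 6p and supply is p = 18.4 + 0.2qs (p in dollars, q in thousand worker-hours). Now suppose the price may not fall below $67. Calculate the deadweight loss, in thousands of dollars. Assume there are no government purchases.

1485

Rearranging supply gives qs = 5p - 92. Setting quantity demanded equal to quantity supplied, 480 - 6p = 5p - 92, gives p* = 52 and q* = 168.
The floor of 67 is above the equilibrium price 52, so it binds.
At p = 67: qd = 480 - 6·67 = 78 and qs = 5·67 - 92 = 243.
Quantity traded falls to 78. At q = 78 the demand price is (480 - 78)/6 = 67 and the supply price is (92 + 78)/5 = 34.
Deadweight loss = ½ · (67 - 34) · (168 - 78) = ½ · 33 · 90 = 1485.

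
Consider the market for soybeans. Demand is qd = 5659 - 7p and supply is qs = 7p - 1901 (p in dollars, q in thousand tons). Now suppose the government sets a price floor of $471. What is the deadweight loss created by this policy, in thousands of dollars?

Without the control the market clears where 5659 - 7p = 7p - 1901, i.e. p* = 540 and q* = 1879.
The floor of 471 is below the equilibrium price 540, so it is not binding; the market clears at p* = 540, q* = 1879.
Since the control does not bind, no trades are prevented and deadweight loss is zero.

0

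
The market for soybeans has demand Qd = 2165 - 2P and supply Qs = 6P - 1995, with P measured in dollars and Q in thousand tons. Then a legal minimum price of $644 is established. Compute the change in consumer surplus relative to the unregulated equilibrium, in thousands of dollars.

-124124

In a free market, 2165 - 2P = 6P - 1995 gives the equilibrium P* = 520, Q* = 1125.
Because the floor (644) lies above the market-clearing price, it is binding.
At P = 644: Qd = 2165 - 2·644 = 877 and Qs = 6·644 - 1995 = 1869.
Consumer surplus without the control is ½ · (1082.5 - 520) · 1125 = 316406.25.
With the floor, consumers buy 877 units at 644, so CS = ½ · (1082.5 - 644) · 877 = 192282.25.
Change in consumer surplus = 192282.25 - 316406.25 = -124124.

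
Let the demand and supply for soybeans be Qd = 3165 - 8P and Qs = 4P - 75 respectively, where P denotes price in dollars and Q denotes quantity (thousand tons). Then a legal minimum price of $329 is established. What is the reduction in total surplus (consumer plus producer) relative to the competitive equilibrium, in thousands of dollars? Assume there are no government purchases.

41772

Equilibrium: 3165 - 8P = 4P - 75, so 3240 = 12P and P* = 270, Q* = 1005.
Because the floor (329) lies above the market-clearing price, it is binding.
At P = 329: Qd = 3165 - 8·329 = 533 and Qs = 4·329 - 75 = 1241.
Quantity traded falls to 533. At Q = 533 the demand price is (3165 - 533)/8 = 329 and the supply price is (75 + 533)/4 = 152.
Deadweight loss = ½ · (329 - 152) · (1005 - 533) = ½ · 177 · 472 = 41772.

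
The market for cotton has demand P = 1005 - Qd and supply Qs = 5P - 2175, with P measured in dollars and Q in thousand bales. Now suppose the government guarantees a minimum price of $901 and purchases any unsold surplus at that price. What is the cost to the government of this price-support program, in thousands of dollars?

2005626

Rearranging demand gives Qd = 1005 - P. In a free market, 1005 - P = 5P - 2175 gives the equilibrium P* = 530, Q* = 475.
Because the floor (901) lies above the market-clearing price, it is binding.
At P = 901: Qd = 1005 - 901 = 104 and Qs = 5·901 - 2175 = 2330.
Surplus = Qs - Qd = 2226.
Government expenditure = surplus × support price = 2226 × 901 = 2005626.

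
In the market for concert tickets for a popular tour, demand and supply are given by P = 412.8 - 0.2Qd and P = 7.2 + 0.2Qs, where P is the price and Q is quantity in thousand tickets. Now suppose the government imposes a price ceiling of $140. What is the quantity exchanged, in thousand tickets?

664

Rearranging demand gives Qd = 2064 - 5P; rearranging supply gives Qs = 5P - 36. Equilibrium: 2064 - 5P = 5P - 36, so 2100 = 10P and P* = 210, Q* = 1014.
The ceiling of 140 is below the equilibrium price 210, so it binds.
At P = 140: Qd = 2064 - 5·140 = 1364 and Qs = 5·140 - 36 = 664.
The quantity actually transacted is the short side, supply: 664.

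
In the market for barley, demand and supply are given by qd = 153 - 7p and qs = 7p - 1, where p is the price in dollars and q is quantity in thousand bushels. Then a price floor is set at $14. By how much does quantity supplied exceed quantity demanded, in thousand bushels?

Equilibrium: 153 - 7p = 7p - 1, so 154 = 14p and p* = 11, q* = 76.
Because the floor (14) lies above the market-clearing price, it is binding.
At p = 14: qd = 153 - 7·14 = 55 and qs = 7·14 - 1 = 97.
Surplus = qs - qd = 97 - 55 = 42.

42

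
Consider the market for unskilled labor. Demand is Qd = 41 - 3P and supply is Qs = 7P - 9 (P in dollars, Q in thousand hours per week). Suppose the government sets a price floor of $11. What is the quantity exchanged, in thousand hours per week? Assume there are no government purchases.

8

In a free market, 41 - 3P = 7P - 9 gives the equilibrium P* = 5, Q* = 26.
Because the floor (11) lies above the market-clearing price, it is binding.
At P = 11: Qd = 41 - 3·11 = 8 and Qs = 7·11 - 9 = 68.
The quantity actually transacted is the short side, demand: 8.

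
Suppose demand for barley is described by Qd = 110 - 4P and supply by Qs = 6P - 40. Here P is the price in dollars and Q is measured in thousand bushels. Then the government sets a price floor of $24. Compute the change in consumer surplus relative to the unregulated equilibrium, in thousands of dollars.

Setting quantity demanded equal to quantity supplied, 110 - 4P = 6P - 40, gives P* = 15 and Q* = 50.
The floor of 24 is above the equilibrium price 15, so it binds.
At P = 24: Qd = 110 - 4·24 = 14 and Qs = 6·24 - 40 = 104.
Consumer surplus without the control is ½ · (27.5 - 15) · 50 = 312.5.
With the floor, consumers buy 14 units at 24, so CS = ½ · (27.5 - 24) · 14 = 24.5.
Change in consumer surplus = 24.5 - 312.5 = -288.

-288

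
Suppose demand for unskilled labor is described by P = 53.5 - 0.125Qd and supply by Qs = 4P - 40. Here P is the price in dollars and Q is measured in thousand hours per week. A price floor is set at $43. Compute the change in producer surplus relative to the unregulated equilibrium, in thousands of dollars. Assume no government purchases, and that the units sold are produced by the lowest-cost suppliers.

208

Rearranging demand gives Qd = 428 - 8P. Equilibrium: 428 - 8P = 4P - 40, so 468 = 12P and P* = 39, Q* = 116.
Because the floor (43) lies above the market-clearing price, it is binding.
At P = 43: Qd = 428 - 8·43 = 84 and Qs = 4·43 - 40 = 132.
Producer surplus without the control is ½ · (39 - 10) · 116 = 1682.
With the floor, 84 units are sold at 43. The supply price at Q = 84 is 31, so PS = ½ · [(43 - 10) + (43 - 31)] · 84 = 1890.
Change in producer surplus = 1890 - 1682 = 208.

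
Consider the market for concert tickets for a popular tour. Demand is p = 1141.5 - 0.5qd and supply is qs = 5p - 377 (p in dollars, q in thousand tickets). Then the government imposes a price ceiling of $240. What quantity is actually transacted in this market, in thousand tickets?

823

Rearranging demand gives qd = 2283 - 2p. In a free market, 2283 - 2p = 5p - 377 gives the equilibrium p* = 380, q* = 1523.
Since 240 < 380, the ceiling is binding.
At p = 240: qd = 2283 - 2·240 = 1803 and qs = 5·240 - 377 = 823.
The quantity actually transacted is the short side, supply: 823.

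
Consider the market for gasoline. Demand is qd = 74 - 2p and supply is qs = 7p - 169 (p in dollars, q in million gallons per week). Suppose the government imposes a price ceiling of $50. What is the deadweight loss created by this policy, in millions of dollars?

In a free market, 74 - 2p = 7p - 169 gives the equilibrium p* = 27, q* = 20.
Since 50 is above p* = 27, the ceiling does not bind and the free-market outcome prevails.
Since the control does not bind, no trades are prevented and deadweight loss is zero.

0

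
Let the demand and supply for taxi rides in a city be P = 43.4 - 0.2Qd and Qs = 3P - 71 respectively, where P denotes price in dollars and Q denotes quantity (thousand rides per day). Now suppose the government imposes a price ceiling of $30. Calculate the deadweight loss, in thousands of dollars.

Rearranging demand gives Qd = 217 - 5P. Equilibrium: 217 - 5P = 3P - 71, so 288 = 8P and P* = 36, Q* = 37.
The ceiling of 30 is below the equilibrium price 36, so it binds.
At P = 30: Qd = 217 - 5·30 = 67 and Qs = 3·30 - 71 = 19.
Quantity traded falls to 19. At Q = 19 the demand price is (217 - 19)/5 = 39.6 and the supply price is (71 + 19)/3 = 30.
Deadweight loss = ½ · (39.6 - 30) · (37 - 19) = ½ · 9.6 · 18 = 86.4.

86.4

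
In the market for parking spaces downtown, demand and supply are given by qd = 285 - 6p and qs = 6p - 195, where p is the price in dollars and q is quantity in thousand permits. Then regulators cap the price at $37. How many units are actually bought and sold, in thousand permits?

Equilibrium: 285 - 6p = 6p - 195, so 480 = 12p and p* = 40, q* = 45.
The ceiling of 37 is below the equilibrium price 40, so it binds.
At p = 37: qd = 285 - 6·37 = 63 and qs = 6·37 - 195 = 27.
The quantity actually transacted is the short side, supply: 27.

27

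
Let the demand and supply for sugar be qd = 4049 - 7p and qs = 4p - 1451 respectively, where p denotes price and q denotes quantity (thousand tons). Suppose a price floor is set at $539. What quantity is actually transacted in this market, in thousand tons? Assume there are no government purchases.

Equilibrium: 4049 - 7p = 4p - 1451, so 5500 = 11p and p* = 500, q* = 549.
Because the floor (539) lies above the market-clearing price, it is binding.
At p = 539: qd = 4049 - 7·539 = 276 and qs = 4·539 - 1451 = 705.
The quantity actually transacted is the short side, demand: 276.

276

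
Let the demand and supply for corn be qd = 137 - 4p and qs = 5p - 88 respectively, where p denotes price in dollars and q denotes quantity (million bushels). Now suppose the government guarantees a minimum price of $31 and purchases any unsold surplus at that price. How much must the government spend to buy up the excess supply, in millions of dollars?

1674

Setting quantity demanded equal to quantity supplied, 137 - 4p = 5p - 88, gives p* = 25 and q* = 37.
Because the floor (31) lies above the market-clearing price, it is binding.
At p = 31: qd = 137 - 4·31 = 13 and qs = 5·31 - 88 = 67.
Surplus = qs - qd = 54.
Government expenditure = surplus × support price = 54 × 31 = 1674.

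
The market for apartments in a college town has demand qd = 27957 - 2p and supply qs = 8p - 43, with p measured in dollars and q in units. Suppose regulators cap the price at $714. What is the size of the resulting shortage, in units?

In a free market, 27957 - 2p = 8p - 43 gives the equilibrium p* = 2800, q* = 22357.
Because the ceiling (714) lies below the market-clearing price, it is binding.
At p = 714: qd = 27957 - 2·714 = 26529 and qs = 8·714 - 43 = 5669.
Shortage = qd - qs = 26529 - 5669 = 20860.

20860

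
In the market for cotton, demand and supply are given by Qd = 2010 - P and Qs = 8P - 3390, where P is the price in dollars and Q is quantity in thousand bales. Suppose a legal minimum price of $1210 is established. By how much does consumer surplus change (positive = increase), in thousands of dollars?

-674050

Equilibrium: 2010 - P = 8P - 3390, so 5400 = 9P and P* = 600, Q* = 1410.
Since 1210 > 600, the floor is binding.
At P = 1210: Qd = 2010 - 1210 = 800 and Qs = 8·1210 - 3390 = 6290.
Consumer surplus without the control is ½ · (2010 - 600) · 1410 = 994050.
With the floor, consumers buy 800 units at 1210, so CS = ½ · (2010 - 1210) · 800 = 320000.
Change in consumer surplus = 320000 - 994050 = -674050.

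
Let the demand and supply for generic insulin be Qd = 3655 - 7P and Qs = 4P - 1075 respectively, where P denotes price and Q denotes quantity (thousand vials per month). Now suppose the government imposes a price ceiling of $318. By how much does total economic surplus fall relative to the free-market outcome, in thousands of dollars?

Equilibrium: 3655 - 7P = 4P - 1075, so 4730 = 11P and P* = 430, Q* = 645.
The ceiling of 318 is below the equilibrium price 430, so it binds.
At P = 318: Qd = 3655 - 7·318 = 1429 and Qs = 4·318 - 1075 = 197.
Quantity traded falls to 197. At Q = 197 the demand price is (3655 - 197)/7 = 494 and the supply price is (1075 + 197)/4 = 318.
Deadweight loss = ½ · (494 - 318) · (645 - 197) = ½ · 176 · 448 = 39424.

39424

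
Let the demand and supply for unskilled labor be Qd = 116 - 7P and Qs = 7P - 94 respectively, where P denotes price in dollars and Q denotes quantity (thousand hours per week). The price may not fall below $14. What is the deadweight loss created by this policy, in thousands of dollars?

In a free market, 116 - 7P = 7P - 94 gives the equilibrium P* = 15, Q* = 11.
Since 14 is below P* = 15, the floor does not bind and the free-market outcome prevails.
Since the control does not bind, no trades are prevented and deadweight loss is zero.

0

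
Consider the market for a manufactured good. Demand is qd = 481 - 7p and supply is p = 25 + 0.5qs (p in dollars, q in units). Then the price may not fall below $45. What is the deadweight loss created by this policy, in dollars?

Rearranging supply gives qs = 2p - 50. In a free market, 481 - 7p = 2p - 50 gives the equilibrium p* = 59, q* = 68.
Since 45 is below p* = 59, the floor does not bind and the free-market outcome prevails.
Since the control does not bind, no trades are prevented and deadweight loss is zero.

0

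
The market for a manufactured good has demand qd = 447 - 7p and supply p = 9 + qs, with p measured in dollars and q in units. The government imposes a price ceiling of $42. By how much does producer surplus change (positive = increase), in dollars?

-607.5

Rearranging supply gives qs = p - 9. Setting quantity demanded equal to quantity supplied, 447 - 7p = p - 9, gives p* = 57 and q* = 48.
Because the ceiling (42) lies below the market-clearing price, it is binding.
At p = 42: qd = 447 - 7·42 = 153 and qs = 42 - 9 = 33.
Producer surplus without the control is ½ · (57 - 9) · 48 = 1152.
With the ceiling, producers sell 33 units at 42, so PS = ½ · (42 - 9) · 33 = 544.5.
Change in producer surplus = 544.5 - 1152 = -607.5.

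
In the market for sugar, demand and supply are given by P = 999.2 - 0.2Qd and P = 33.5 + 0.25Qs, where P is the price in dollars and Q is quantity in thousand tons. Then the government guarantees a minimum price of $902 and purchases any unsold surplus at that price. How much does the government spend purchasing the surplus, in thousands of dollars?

Rearranging demand gives Qd = 4996 - 5P; rearranging supply gives Qs = 4P - 134. In a free market, 4996 - 5P = 4P - 134 gives the equilibrium P* = 570, Q* = 2146.
The floor of 902 is above the equilibrium price 570, so it binds.
At P = 902: Qd = 4996 - 5·902 = 486 and Qs = 4·902 - 134 = 3474.
Surplus = Qs - Qd = 2988.
Government expenditure = surplus × support price = 2988 × 902 = 2695176.

2695176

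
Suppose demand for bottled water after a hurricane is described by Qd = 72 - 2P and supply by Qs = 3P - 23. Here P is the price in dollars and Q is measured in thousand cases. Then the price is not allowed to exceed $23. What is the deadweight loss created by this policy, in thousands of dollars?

Without the control the market clears where 72 - 2P = 3P - 23, i.e. P* = 19 and Q* = 34.
The ceiling of 23 is above the equilibrium price 19, so it is not binding; the market clears at P* = 19, Q* = 34.
Since the control does not bind, no trades are prevented and deadweight loss is zero.

0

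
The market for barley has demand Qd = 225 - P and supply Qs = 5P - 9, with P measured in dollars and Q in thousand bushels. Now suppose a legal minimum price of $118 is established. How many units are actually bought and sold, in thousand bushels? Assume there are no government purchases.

107

Equilibrium: 225 - P = 5P - 9, so 234 = 6P and P* = 39, Q* = 186.
Since 118 > 39, the floor is binding.
At P = 118: Qd = 225 - 118 = 107 and Qs = 5·118 - 9 = 581.
The quantity actually transacted is the short side, demand: 107.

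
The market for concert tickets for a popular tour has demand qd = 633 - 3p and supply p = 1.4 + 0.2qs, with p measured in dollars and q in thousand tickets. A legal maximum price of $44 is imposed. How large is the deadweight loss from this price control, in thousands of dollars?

Rearranging supply gives qs = 5p - 7. Without the control the market clears where 633 - 3p = 5p - 7, i.e. p* = 80 and q* = 393.
The ceiling of 44 is below the equilibrium price 80, so it binds.
At p = 44: qd = 633 - 3·44 = 501 and qs = 5·44 - 7 = 213.
Quantity traded falls to 213. At q = 213 the demand price is (633 - 213)/3 = 140 and the supply price is (7 + 213)/5 = 44.
Deadweight loss = ½ · (140 - 44) · (393 - 213) = ½ · 96 · 180 = 8640.

8640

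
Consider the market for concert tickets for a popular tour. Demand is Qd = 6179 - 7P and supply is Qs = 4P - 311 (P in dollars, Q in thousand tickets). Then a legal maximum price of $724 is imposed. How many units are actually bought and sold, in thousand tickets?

2049

In a free market, 6179 - 7P = 4P - 311 gives the equilibrium P* = 590, Q* = 2049.
The ceiling of 724 is above the equilibrium price 590, so it is not binding; the market clears at P* = 590, Q* = 2049.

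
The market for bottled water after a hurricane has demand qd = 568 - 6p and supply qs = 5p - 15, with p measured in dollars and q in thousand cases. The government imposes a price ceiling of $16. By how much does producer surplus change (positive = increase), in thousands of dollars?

-5827.5

In a free market, 568 - 6p = 5p - 15 gives the equilibrium p* = 53, q* = 250.
The ceiling of 16 is below the equilibrium price 53, so it binds.
At p = 16: qd = 568 - 6·16 = 472 and qs = 5·16 - 15 = 65.
Producer surplus without the control is ½ · (53 - 3) · 250 = 6250.
With the ceiling, producers sell 65 units at 16, so PS = ½ · (16 - 3) · 65 = 422.5.
Change in producer surplus = 422.5 - 6250 = -5827.5.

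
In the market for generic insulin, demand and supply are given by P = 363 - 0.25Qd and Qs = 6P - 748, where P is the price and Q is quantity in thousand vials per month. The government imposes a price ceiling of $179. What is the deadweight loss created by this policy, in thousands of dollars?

Rearranging demand gives Qd = 1452 - 4P. Setting quantity demanded equal to quantity supplied, 1452 - 4P = 6P - 748, gives P* = 220 and Q* = 572.
The ceiling of 179 is below the equilibrium price 220, so it binds.
At P = 179: Qd = 1452 - 4·179 = 736 and Qs = 6·179 - 748 = 326.
Quantity traded falls to 326. At Q = 326 the demand price is (1452 - 326)/4 = 281.5 and the supply price is (748 + 326)/6 = 179.
Deadweight loss = ½ · (281.5 - 179) · (572 - 326) = ½ · 102.5 · 246 = 12607.5.

12607.5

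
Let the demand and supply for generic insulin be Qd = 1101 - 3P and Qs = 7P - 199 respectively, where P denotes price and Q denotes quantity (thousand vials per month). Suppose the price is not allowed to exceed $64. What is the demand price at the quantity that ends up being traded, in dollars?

In a free market, 1101 - 3P = 7P - 199 gives the equilibrium P* = 130, Q* = 711.
Since 64 < 130, the ceiling is binding.
At P = 64: Qd = 1101 - 3·64 = 909 and Qs = 7·64 - 199 = 249.
Only 249 units reach the market. On the demand curve, the marginal buyer's willingness to pay at Q = 249 is (1101 - 249)/3 = 284.

284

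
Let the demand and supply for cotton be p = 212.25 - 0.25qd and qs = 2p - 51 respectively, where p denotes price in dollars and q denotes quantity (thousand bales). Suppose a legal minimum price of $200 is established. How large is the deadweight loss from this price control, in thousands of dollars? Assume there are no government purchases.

15000

Rearranging demand gives qd = 849 - 4p. Without the control the market clears where 849 - 4p = 2p - 51, i.e. p* = 150 and q* = 249.
Since 200 > 150, the floor is binding.
At p = 200: qd = 849 - 4·200 = 49 and qs = 2·200 - 51 = 349.
Quantity traded falls to 49. At q = 49 the demand price is (849 - 49)/4 = 200 and the supply price is (51 + 49)/2 = 50.
Deadweight loss = ½ · (200 - 50) · (249 - 49) = ½ · 150 · 200 = 15000.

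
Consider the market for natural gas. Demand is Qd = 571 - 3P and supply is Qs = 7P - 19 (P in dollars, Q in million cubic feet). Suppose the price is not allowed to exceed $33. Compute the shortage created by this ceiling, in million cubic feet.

Equilibrium: 571 - 3P = 7P - 19, so 590 = 10P and P* = 59, Q* = 394.
Since 33 < 59, the ceiling is binding.
At P = 33: Qd = 571 - 3·33 = 472 and Qs = 7·33 - 19 = 212.
Shortage = Qd - Qs = 472 - 212 = 260.

260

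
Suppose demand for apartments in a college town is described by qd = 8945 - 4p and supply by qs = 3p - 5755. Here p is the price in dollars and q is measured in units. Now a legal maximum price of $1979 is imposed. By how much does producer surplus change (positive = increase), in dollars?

-43983.5

In a free market, 8945 - 4p = 3p - 5755 gives the equilibrium p* = 2100, q* = 545.
Because the ceiling (1979) lies below the market-clearing price, it is binding.
At p = 1979: qd = 8945 - 4·1979 = 1029 and qs = 3·1979 - 5755 = 182.
Producer surplus without the control is ½ · (2100 - 5755/3) · 545 = 297025/6.
With the ceiling, producers sell 182 units at 1979, so PS = ½ · (1979 - 5755/3) · 182 = 16562/3.
Change in producer surplus = 16562/3 - 297025/6 = -43983.5.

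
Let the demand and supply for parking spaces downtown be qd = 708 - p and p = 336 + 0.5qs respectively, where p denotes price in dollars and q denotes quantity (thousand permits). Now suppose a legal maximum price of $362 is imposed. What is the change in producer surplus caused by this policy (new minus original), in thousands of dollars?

Rearranging supply gives qs = 2p - 672. Setting quantity demanded equal to quantity supplied, 708 - p = 2p - 672, gives p* = 460 and q* = 248.
Because the ceiling (362) lies below the market-clearing price, it is binding.
At p = 362: qd = 708 - 362 = 346 and qs = 2·362 - 672 = 52.
Producer surplus without the control is ½ · (460 - 336) · 248 = 15376.
With the ceiling, producers sell 52 units at 362, so PS = ½ · (362 - 336) · 52 = 676.
Change in producer surplus = 676 - 15376 = -14700.

-14700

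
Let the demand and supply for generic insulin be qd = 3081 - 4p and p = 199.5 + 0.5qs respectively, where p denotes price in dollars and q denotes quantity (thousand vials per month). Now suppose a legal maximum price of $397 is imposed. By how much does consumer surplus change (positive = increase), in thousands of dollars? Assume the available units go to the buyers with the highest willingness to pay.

Rearranging supply gives qs = 2p - 399. Equilibrium: 3081 - 4p = 2p - 399, so 3480 = 6p and p* = 580, q* = 761.
The ceiling of 397 is below the equilibrium price 580, so it binds.
At p = 397: qd = 3081 - 4·397 = 1493 and qs = 2·397 - 399 = 395.
Consumer surplus without the control is ½ · (770.25 - 580) · 761 = 72390.125.
With the ceiling, 395 units are sold at 397 (assume they go to the highest-value buyers). The demand price at q = 395 is 671.5, so CS = ½ · [(770.25 - 397) + (671.5 - 397)] · 395 = 127930.625.
Change in consumer surplus = 127930.625 - 72390.125 = 55540.5.

55540.5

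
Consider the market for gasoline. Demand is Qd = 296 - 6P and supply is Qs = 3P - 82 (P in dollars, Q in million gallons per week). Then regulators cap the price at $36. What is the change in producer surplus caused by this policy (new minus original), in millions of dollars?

-210

In a free market, 296 - 6P = 3P - 82 gives the equilibrium P* = 42, Q* = 44.
Because the ceiling (36) lies below the market-clearing price, it is binding.
At P = 36: Qd = 296 - 6·36 = 80 and Qs = 3·36 - 82 = 26.
Producer surplus without the control is ½ · (42 - 82/3) · 44 = 968/3.
With the ceiling, producers sell 26 units at 36, so PS = ½ · (36 - 82/3) · 26 = 338/3.
Change in producer surplus = 338/3 - 968/3 = -210.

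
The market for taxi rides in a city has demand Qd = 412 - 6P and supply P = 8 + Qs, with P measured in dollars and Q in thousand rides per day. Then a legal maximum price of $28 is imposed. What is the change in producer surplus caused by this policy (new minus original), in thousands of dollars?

-1152

Rearranging supply gives Qs = P - 8. Without the control the market clears where 412 - 6P = P - 8, i.e. P* = 60 and Q* = 52.
Since 28 < 60, the ceiling is binding.
At P = 28: Qd = 412 - 6·28 = 244 and Qs = 28 - 8 = 20.
Producer surplus without the control is ½ · (60 - 8) · 52 = 1352.
With the ceiling, producers sell 20 units at 28, so PS = ½ · (28 - 8) · 20 = 200.
Change in producer surplus = 200 - 1352 = -1152.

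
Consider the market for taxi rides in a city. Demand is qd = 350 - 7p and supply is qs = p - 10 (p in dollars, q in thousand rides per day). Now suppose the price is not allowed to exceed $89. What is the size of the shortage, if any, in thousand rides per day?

0

In a free market, 350 - 7p = p - 10 gives the equilibrium p* = 45, q* = 35.
Since 89 is above p* = 45, the ceiling does not bind and the free-market outcome prevails.
Since the control does not bind, there is no shortage.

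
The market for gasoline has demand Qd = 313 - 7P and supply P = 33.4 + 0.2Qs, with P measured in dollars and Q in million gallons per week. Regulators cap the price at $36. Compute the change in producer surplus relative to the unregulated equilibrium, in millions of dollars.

Rearranging supply gives Qs = 5P - 167. In a free market, 313 - 7P = 5P - 167 gives the equilibrium P* = 40, Q* = 33.
Since 36 < 40, the ceiling is binding.
At P = 36: Qd = 313 - 7·36 = 61 and Qs = 5·36 - 167 = 13.
Producer surplus without the control is ½ · (40 - 33.4) · 33 = 108.9.
With the ceiling, producers sell 13 units at 36, so PS = ½ · (36 - 33.4) · 13 = 16.9.
Change in producer surplus = 16.9 - 108.9 = -92.

-92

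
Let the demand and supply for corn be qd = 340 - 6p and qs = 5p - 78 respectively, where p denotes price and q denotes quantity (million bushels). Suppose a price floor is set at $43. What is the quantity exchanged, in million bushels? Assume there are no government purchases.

82

Setting quantity demanded equal to quantity supplied, 340 - 6p = 5p - 78, gives p* = 38 and q* = 112.
Since 43 > 38, the floor is binding.
At p = 43: qd = 340 - 6·43 = 82 and qs = 5·43 - 78 = 137.
The quantity actually transacted is the short side, demand: 82.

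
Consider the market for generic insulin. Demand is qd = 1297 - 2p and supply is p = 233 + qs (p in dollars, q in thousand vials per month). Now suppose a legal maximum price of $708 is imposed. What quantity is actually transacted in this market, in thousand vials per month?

277

Rearranging supply gives qs = p - 233. In a free market, 1297 - 2p = p - 233 gives the equilibrium p* = 510, q* = 277.
The ceiling of 708 is above the equilibrium price 510, so it is not binding; the market clears at p* = 510, q* = 277.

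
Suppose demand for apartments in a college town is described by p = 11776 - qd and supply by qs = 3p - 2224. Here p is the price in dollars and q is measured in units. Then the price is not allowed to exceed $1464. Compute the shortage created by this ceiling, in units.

8144

Rearranging demand gives qd = 11776 - p. Without the control the market clears where 11776 - p = 3p - 2224, i.e. p* = 3500 and q* = 8276.
The ceiling of 1464 is below the equilibrium price 3500, so it binds.
At p = 1464: qd = 11776 - 1464 = 10312 and qs = 3·1464 - 2224 = 2168.
Shortage = qd - qs = 10312 - 2168 = 8144.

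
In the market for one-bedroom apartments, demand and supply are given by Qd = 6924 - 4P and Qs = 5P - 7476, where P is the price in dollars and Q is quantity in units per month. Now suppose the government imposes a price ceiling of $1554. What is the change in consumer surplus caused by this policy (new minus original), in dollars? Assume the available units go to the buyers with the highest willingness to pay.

6911.5

Without the control the market clears where 6924 - 4P = 5P - 7476, i.e. P* = 1600 and Q* = 524.
Since 1554 < 1600, the ceiling is binding.
At P = 1554: Qd = 6924 - 4·1554 = 708 and Qs = 5·1554 - 7476 = 294.
Consumer surplus without the control is ½ · (1731 - 1600) · 524 = 34322.
With the ceiling, 294 units are sold at 1554 (assume they go to the highest-value buyers). The demand price at Q = 294 is 1657.5, so CS = ½ · [(1731 - 1554) + (1657.5 - 1554)] · 294 = 41233.5.
Change in consumer surplus = 41233.5 - 34322 = 6911.5.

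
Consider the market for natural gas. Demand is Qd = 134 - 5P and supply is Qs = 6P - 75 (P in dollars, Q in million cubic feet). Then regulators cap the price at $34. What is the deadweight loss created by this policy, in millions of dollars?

0

Setting quantity demanded equal to quantity supplied, 134 - 5P = 6P - 75, gives P* = 19 and Q* = 39.
Since 34 is above P* = 19, the ceiling does not bind and the free-market outcome prevails.
Since the control does not bind, no trades are prevented and deadweight loss is zero.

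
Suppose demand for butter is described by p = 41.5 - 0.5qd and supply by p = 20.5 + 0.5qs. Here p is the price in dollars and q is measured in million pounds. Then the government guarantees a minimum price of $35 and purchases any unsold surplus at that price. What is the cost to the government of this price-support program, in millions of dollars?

Rearranging demand gives qd = 83 - 2p; rearranging supply gives qs = 2p - 41. In a free market, 83 - 2p = 2p - 41 gives the equilibrium p* = 31, q* = 21.
Since 35 > 31, the floor is binding.
At p = 35: qd = 83 - 2·35 = 13 and qs = 2·35 - 41 = 29.
Surplus = qs - qd = 16.
Government expenditure = surplus × support price = 16 × 35 = 560.

560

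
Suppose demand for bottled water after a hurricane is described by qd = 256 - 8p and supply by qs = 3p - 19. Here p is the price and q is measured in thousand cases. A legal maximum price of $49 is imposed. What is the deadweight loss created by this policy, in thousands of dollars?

Equilibrium: 256 - 8p = 3p - 19, so 275 = 11p and p* = 25, q* = 56.
Since 49 is above p* = 25, the ceiling does not bind and the free-market outcome prevails.
Since the control does not bind, no trades are prevented and deadweight loss is zero.

0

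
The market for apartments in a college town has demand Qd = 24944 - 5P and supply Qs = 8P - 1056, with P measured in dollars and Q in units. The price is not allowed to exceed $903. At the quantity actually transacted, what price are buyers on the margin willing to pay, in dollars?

In a free market, 24944 - 5P = 8P - 1056 gives the equilibrium P* = 2000, Q* = 14944.
Because the ceiling (903) lies below the market-clearing price, it is binding.
At P = 903: Qd = 24944 - 5·903 = 20429 and Qs = 8·903 - 1056 = 6168.
Only 6168 units reach the market. On the demand curve, the marginal buyer's willingness to pay at Q = 6168 is (24944 - 6168)/5 = 3755.2.

3755.2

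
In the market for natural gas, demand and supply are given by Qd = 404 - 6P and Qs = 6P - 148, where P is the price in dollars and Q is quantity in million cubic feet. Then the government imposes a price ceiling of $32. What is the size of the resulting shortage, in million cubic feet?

Setting quantity demanded equal to quantity supplied, 404 - 6P = 6P - 148, gives P* = 46 and Q* = 128.
The ceiling of 32 is below the equilibrium price 46, so it binds.
At P = 32: Qd = 404 - 6·32 = 212 and Qs = 6·32 - 148 = 44.
Shortage = Qd - Qs = 212 - 44 = 168.

168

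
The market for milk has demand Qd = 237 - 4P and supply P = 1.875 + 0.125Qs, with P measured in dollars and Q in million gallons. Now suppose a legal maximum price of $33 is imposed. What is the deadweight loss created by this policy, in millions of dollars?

Rearranging supply gives Qs = 8P - 15. Equilibrium: 237 - 4P = 8P - 15, so 252 = 12P and P* = 21, Q* = 153.
Since 33 is above P* = 21, the ceiling does not bind and the free-market outcome prevails.
Since the control does not bind, no trades are prevented and deadweight loss is zero.

0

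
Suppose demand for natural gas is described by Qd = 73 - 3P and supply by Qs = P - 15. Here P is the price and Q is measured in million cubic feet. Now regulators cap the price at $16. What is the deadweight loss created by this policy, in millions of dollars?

24

Setting quantity demanded equal to quantity supplied, 73 - 3P = P - 15, gives P* = 22 and Q* = 7.
Since 16 < 22, the ceiling is binding.
At P = 16: Qd = 73 - 3·16 = 25 and Qs = 16 - 15 = 1.
Quantity traded falls to 1. At Q = 1 the demand price is (73 - 1)/3 = 24 and the supply price is 15 + 1 = 16.
Deadweight loss = ½ · (24 - 16) · (7 - 1) = ½ · 8 · 6 = 24.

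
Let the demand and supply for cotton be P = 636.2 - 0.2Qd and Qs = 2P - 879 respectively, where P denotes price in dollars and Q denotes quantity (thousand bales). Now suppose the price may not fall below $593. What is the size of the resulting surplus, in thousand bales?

91

Rearranging demand gives Qd = 3181 - 5P. In a free market, 3181 - 5P = 2P - 879 gives the equilibrium P* = 580, Q* = 281.
The floor of 593 is above the equilibrium price 580, so it binds.
At P = 593: Qd = 3181 - 5·593 = 216 and Qs = 2·593 - 879 = 307.
Surplus = Qs - Qd = 307 - 216 = 91.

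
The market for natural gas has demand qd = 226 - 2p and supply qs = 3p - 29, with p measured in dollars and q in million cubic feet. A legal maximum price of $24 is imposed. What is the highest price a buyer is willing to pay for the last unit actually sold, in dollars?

In a free market, 226 - 2p = 3p - 29 gives the equilibrium p* = 51, q* = 124.
The ceiling of 24 is below the equilibrium price 51, so it binds.
At p = 24: qd = 226 - 2·24 = 178 and qs = 3·24 - 29 = 43.
Only 43 units reach the market. On the demand curve, the marginal buyer's willingness to pay at q = 43 is (226 - 43)/2 = 91.5.

91.5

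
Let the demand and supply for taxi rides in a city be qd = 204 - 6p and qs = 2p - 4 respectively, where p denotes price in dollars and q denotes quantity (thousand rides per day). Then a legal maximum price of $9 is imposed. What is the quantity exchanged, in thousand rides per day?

14

Without the control the market clears where 204 - 6p = 2p - 4, i.e. p* = 26 and q* = 48.
Because the ceiling (9) lies below the market-clearing price, it is binding.
At p = 9: qd = 204 - 6·9 = 150 and qs = 2·9 - 4 = 14.
The quantity actually transacted is the short side, supply: 14.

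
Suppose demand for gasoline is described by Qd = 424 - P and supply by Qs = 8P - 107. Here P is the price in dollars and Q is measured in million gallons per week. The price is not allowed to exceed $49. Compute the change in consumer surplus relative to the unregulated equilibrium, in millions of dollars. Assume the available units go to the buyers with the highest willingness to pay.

Without the control the market clears where 424 - P = 8P - 107, i.e. P* = 59 and Q* = 365.
Since 49 < 59, the ceiling is binding.
At P = 49: Qd = 424 - 49 = 375 and Qs = 8·49 - 107 = 285.
Consumer surplus without the control is ½ · (424 - 59) · 365 = 66612.5.
With the ceiling, 285 units are sold at 49 (assume they go to the highest-value buyers). The demand price at Q = 285 is 139, so CS = ½ · [(424 - 49) + (139 - 49)] · 285 = 66262.5.
Change in consumer surplus = 66262.5 - 66612.5 = -350.

-350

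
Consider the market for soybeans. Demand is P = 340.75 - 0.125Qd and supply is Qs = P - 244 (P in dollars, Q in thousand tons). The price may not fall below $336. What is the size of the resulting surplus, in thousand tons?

Rearranging demand gives Qd = 2726 - 8P. Without the control the market clears where 2726 - 8P = P - 244, i.e. P* = 330 and Q* = 86.
Since 336 > 330, the floor is binding.
At P = 336: Qd = 2726 - 8·336 = 38 and Qs = 336 - 244 = 92.
Surplus = Qs - Qd = 92 - 38 = 54.

54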